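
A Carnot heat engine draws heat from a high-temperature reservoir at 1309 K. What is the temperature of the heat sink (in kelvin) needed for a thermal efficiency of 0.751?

T_C ≈ 325.9 K

From η = 1 − T_C/T_H, T_C = T_H·(1 − η) = 1309.00 × (1 − 0.751) = 325.9 K.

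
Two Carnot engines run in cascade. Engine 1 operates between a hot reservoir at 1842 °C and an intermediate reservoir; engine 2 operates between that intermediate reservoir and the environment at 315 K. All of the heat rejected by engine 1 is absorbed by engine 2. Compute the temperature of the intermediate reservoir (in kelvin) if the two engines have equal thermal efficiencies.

T_H = 1842 °C → 1842 + 273.15 = 2115.15 K.
Equal efficiencies require 1 − T_m/T_H = 1 − T_C/T_m, i.e. T_m/T_H = T_C/T_m, so T_m = √(T_H·T_C) = √(2115.15 × 315.00) = 816.3 K.

T_m ≈ 816.3 K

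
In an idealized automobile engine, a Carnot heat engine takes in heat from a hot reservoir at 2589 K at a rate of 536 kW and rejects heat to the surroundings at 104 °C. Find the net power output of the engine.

Ẇ ≈ 458 kW

T_C = 104 °C → 104 + 273.15 = 377.15 K.
The Carnot efficiency is η = 1 − T_C/T_H = 1 − 377.15/2589.00 = 0.8543.
W = η·Q_H = 0.8543 × 536 = 458 kW.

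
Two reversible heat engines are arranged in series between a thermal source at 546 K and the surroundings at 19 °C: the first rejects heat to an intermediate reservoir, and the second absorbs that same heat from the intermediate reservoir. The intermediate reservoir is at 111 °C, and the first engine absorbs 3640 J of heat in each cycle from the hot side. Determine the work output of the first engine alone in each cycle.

T_C = 19 °C → 19 + 273.15 = 292.15 K.
T_m = 111 °C → 111 + 273.15 = 384.15 K.
First-stage efficiency η₁ = 1 − T_m/T_H = 1 − 384.15/546.00 = 0.2964.
W₁ = η₁·Q_H = 0.2964 × 3640 = 1079 J.

W₁ ≈ 1079 J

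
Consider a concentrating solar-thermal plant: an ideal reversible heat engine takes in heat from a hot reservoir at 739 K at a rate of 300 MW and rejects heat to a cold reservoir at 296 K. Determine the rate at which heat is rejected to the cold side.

Q̇_C ≈ 120 MW

Carnot efficiency: η = 1 − T_C/T_H = 1 − 296.00/739.00 = 0.5995.
For a reversible cycle Q_C/Q_H = T_C/T_H, so Q_C = 300 × 296.00/739.00 = 120 MW.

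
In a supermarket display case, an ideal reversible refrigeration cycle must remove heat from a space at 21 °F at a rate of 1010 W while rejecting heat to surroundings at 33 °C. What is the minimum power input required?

T_H = 33 °C → 33 + 273.15 = 306.15 K.
T_C = 21 °F → (21 − 32) × 5/9 = -6.11 °C = 267.04 K.
For a reversible refrigerator, COP_R = T_C/(T_H − T_C) = 267.04/39.11 = 6.8277.
W = Q_C/COP_R = 1010/6.8277 = 147.9 W.

Ẇ_in ≈ 147.9 W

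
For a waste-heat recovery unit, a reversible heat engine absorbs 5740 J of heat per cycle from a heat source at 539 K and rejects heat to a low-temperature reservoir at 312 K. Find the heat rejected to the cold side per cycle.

Q_C ≈ 3320 J

η_rev = 1 − T_C/T_H = 1 − 312.00/539.00 = 0.4212.
For a reversible cycle Q_C/Q_H = T_C/T_H, so Q_C = 5740 × 312.00/539.00 = 3320 J.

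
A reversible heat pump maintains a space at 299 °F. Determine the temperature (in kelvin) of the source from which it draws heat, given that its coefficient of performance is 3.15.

T_H = 299 °F → (299 − 32) × 5/9 = 148.33 °C = 421.48 K.
COP_HP = T_H/(T_H − T_C) ⇒ T_C = T_H·(COP_HP − 1)/COP_HP = 421.48 × (3.15 − 1)/3.15 = 288 K.

T_C ≈ 288 K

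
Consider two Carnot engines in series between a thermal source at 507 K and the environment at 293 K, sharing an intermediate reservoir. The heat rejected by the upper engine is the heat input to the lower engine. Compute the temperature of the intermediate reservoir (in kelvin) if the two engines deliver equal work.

For reversible stages Q_m = Q_H·(T_m/T_H). Setting W₁ = Q_H(1 − T_m/T_H) equal to W₂ = Q_m(1 − T_C/T_m) = Q_H·(T_m − T_C)/T_H gives T_H − T_m = T_m − T_C, so T_m = (T_H + T_C)/2 = (507.00 + 293.00)/2 = 400 K.

T_m ≈ 400 K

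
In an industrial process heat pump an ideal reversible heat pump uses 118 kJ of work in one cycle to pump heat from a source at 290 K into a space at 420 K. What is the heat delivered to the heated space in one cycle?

The Carnot heat-pump COP is COP_HP = T_H/(T_H − T_C) = 420.00/130.00 = 3.2308.
Q_H = COP_HP · W = 3.2308 × 118 = 381 kJ.

Q_H ≈ 381 kJ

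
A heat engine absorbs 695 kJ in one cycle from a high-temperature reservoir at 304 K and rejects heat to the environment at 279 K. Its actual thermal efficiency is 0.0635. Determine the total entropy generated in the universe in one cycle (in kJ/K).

W = η·Q_H = 0.0635 × 695 = 44.13 kJ, so Q_C = Q_H − W = 650.9 kJ.
Reservoir entropy changes: ΔS_H = −Q_H/T_H = −695/304.00 = -2.286 kJ/K and ΔS_C = +Q_C/T_C = 650.9/279.00 = 2.333 kJ/K.
ΔS_univ = −Q_H/T_H + Q_C/T_C = 0.0467 kJ/K (> 0, since η = 0.0635 < η_Carnot = 0.082).

ΔS_univ ≈ 0.0467 kJ/K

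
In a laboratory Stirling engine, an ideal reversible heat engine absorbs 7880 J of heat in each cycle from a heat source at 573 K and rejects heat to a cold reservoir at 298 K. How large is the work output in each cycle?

The Carnot efficiency is η = 1 − T_C/T_H = 1 − 298.00/573.00 = 0.4799.
W = η·Q_H = 0.4799 × 7880 = 3782 J.

W ≈ 3782 J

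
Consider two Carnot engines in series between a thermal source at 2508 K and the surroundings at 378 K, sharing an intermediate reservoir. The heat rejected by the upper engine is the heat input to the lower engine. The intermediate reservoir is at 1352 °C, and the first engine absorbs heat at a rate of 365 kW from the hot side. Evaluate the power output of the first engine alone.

T_m = 1352 °C → 1352 + 273.15 = 1625.15 K.
First-stage efficiency η₁ = 1 − T_m/T_H = 1 − 1625.15/2508.00 = 0.3520.
W₁ = η₁·Q_H = 0.3520 × 365 = 128.5 kW.

Ẇ₁ ≈ 128.5 kW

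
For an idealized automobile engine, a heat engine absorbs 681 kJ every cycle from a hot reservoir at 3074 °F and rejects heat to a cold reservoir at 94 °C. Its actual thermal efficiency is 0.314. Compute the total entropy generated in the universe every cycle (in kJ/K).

T_H = 3074 °F → (3074 − 32) × 5/9 = 1690.00 °C = 1963.15 K.
T_C = 94 °C → 94 + 273.15 = 367.15 K.
W = η·Q_H = 0.314 × 681 = 213.8 kJ, so Q_C = Q_H − W = 467.2 kJ.
Entropy balance on the reservoirs: −Q_H/T_H = -0.3469 kJ/K, +Q_C/T_C = 1.272 kJ/K.
ΔS_univ = −Q_H/T_H + Q_C/T_C = 0.926 kJ/K (> 0, since η = 0.314 < η_Carnot = 0.813).

ΔS_univ ≈ 0.926 kJ/K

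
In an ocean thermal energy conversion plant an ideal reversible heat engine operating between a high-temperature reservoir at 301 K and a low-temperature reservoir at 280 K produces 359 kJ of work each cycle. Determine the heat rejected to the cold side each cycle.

η_rev = 1 − T_C/T_H = 1 − 280.00/301.00 = 0.0698.
Since Q_C/Q_H = T_C/T_H and Q_H = W/η, Q_C = W·T_C/(T_H − T_C) = 359 × 280.00/21.00 = 4790 kJ.

Q_C ≈ 4790 kJ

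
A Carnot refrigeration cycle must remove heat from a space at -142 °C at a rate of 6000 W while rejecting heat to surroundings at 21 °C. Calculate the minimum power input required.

Ẇ_in ≈ 7457 W

T_H = 21 °C → 21 + 273.15 = 294.15 K.
T_C = -142 °C → -142 + 273.15 = 131.15 K.
COP_R = T_C/(T_H − T_C) = 131.15/163.00 = 0.8046.
W = Q_C/COP_R = 6000/0.8046 = 7457 W.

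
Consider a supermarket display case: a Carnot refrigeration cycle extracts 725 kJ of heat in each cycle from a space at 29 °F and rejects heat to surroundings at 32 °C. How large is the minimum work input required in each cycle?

W_in ≈ 89.91 kJ

T_H = 32 °C → 32 + 273.15 = 305.15 K.
T_C = 29 °F → (29 − 32) × 5/9 = -1.67 °C = 271.48 K.
COP_R = T_C/(T_H − T_C) = 271.48/33.67 = 8.0639.
W = Q_C/COP_R = 725/8.0639 = 89.91 kJ.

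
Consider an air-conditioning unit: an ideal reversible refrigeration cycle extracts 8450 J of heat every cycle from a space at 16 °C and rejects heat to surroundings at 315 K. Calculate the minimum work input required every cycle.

W_in ≈ 755.4 J

T_C = 16 °C → 16 + 273.15 = 289.15 K.
Carnot COP: COP_R = T_C/(T_H − T_C) = 289.15/25.85 = 11.1857.
W = Q_C/COP_R = 8450/11.1857 = 755.4 J.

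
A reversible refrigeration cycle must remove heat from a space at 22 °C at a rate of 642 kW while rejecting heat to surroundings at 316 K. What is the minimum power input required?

Ẇ_in ≈ 45.4 kW

T_C = 22 °C → 22 + 273.15 = 295.15 K.
Carnot COP: COP_R = T_C/(T_H − T_C) = 295.15/20.85 = 14.1559.
W = Q_C/COP_R = 642/14.1559 = 45.4 kW.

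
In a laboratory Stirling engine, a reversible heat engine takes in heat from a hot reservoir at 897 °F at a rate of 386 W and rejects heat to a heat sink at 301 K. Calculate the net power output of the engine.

Ẇ ≈ 232 W

T_H = 897 °F → (897 − 32) × 5/9 = 480.56 °C = 753.71 K.
Since the cycle is reversible, η = 1 − T_C/T_H = 1 − 301.00/753.71 = 0.6006.
W = η·Q_H = 0.6006 × 386 = 232 W.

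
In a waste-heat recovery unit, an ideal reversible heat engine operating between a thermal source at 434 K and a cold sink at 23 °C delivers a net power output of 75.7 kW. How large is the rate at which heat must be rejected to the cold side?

T_C = 23 °C → 23 + 273.15 = 296.15 K.
η_rev = 1 − T_C/T_H = 1 − 296.15/434.00 = 0.3176.
Since Q_C/Q_H = T_C/T_H and Q_H = W/η, Q_C = W·T_C/(T_H − T_C) = 75.7 × 296.15/137.85 = 163 kW.

Q̇_C ≈ 163 kW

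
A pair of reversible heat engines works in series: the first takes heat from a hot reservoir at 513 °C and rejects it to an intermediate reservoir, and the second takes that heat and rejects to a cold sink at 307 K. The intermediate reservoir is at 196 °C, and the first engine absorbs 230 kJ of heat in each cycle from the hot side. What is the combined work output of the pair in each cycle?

W_total ≈ 140 kJ

T_H = 513 °C → 513 + 273.15 = 786.15 K.
Two reversible stages in series are equivalent to a single Carnot engine between T_H and T_C, so η_total = 1 − T_C/T_H = 1 − 307.00/786.15 = 0.6095.
W_total = η_total · Q_H = 0.6095 × 230 = 140 kJ.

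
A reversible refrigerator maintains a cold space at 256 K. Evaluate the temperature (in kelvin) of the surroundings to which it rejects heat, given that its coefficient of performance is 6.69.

COP_R = T_C/(T_H − T_C) ⇒ T_H = T_C·(1 + 1/COP_R) = 256.00 × (1 + 1/6.69) = 294 K.

T_H ≈ 294 K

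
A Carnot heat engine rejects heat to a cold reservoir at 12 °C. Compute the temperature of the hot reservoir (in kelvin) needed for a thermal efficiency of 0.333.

T_C = 12 °C → 12 + 273.15 = 285.15 K.
From η = 1 − T_C/T_H, solving for T_H gives T_H = T_C/(1 − η) = 285.15/(1 − 0.333) = 428 K.

T_H ≈ 428 K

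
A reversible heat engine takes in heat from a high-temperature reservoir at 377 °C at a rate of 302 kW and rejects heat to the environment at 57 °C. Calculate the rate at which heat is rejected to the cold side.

T_H = 377 °C → 377 + 273.15 = 650.15 K.
T_C = 57 °C → 57 + 273.15 = 330.15 K.
Since the cycle is reversible, η = 1 − T_C/T_H = 1 − 330.15/650.15 = 0.4922.
For a reversible cycle Q_C/Q_H = T_C/T_H, so Q_C = 302 × 330.15/650.15 = 153 kW.

Q̇_C ≈ 153 kW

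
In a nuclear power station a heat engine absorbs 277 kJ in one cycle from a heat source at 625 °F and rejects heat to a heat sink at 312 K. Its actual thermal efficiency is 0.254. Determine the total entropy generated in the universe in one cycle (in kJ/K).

T_H = 625 °F → (625 − 32) × 5/9 = 329.44 °C = 602.59 K.
W = η·Q_H = 0.254 × 277 = 70.36 kJ, so Q_C = Q_H − W = 206.6 kJ.
Reservoir entropy changes: ΔS_H = −Q_H/T_H = −277/602.59 = -0.4597 kJ/K and ΔS_C = +Q_C/T_C = 206.6/312.00 = 0.6623 kJ/K.
ΔS_univ = −Q_H/T_H + Q_C/T_C = 0.203 kJ/K (> 0, since η = 0.254 < η_Carnot = 0.482).

ΔS_univ ≈ 0.203 kJ/K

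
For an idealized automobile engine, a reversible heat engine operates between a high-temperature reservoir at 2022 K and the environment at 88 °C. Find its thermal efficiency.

T_C = 88 °C → 88 + 273.15 = 361.15 K.
The Carnot efficiency is η = 1 − T_C/T_H = 1 − 361.15/2022.00 = 0.8214.

η ≈ 0.8214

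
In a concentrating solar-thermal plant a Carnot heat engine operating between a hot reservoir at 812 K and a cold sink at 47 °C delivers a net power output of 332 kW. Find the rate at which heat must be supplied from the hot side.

T_C = 47 °C → 47 + 273.15 = 320.15 K.
Carnot efficiency: η = 1 − T_C/T_H = 1 − 320.15/812.00 = 0.6057.
Q_H = W/η = 332/0.6057 = 548.1 kW.

Q̇_H ≈ 548.1 kW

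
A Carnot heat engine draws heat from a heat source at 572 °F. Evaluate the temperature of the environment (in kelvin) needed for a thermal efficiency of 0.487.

T_C ≈ 294 K

T_H = 572 °F → (572 − 32) × 5/9 = 300.00 °C = 573.15 K.
From η = 1 − T_C/T_H, T_C = T_H·(1 − η) = 573.15 × (1 − 0.487) = 294 K.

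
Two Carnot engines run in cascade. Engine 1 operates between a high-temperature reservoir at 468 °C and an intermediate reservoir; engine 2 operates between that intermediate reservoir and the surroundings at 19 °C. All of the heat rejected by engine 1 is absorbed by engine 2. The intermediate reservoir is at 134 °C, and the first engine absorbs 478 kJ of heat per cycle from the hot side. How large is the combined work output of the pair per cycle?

W_total ≈ 290 kJ

T_H = 468 °C → 468 + 273.15 = 741.15 K.
T_C = 19 °C → 19 + 273.15 = 292.15 K.
Two reversible stages in series are equivalent to a single Carnot engine between T_H and T_C, so η_total = 1 − T_C/T_H = 1 − 292.15/741.15 = 0.6058.
W_total = η_total · Q_H = 0.6058 × 478 = 290 kJ.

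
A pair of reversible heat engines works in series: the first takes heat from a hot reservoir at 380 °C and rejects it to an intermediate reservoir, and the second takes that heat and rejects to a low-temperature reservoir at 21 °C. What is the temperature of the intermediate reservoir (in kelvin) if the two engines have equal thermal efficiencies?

T_m ≈ 438 K

T_H = 380 °C → 380 + 273.15 = 653.15 K.
T_C = 21 °C → 21 + 273.15 = 294.15 K.
Equal efficiencies require 1 − T_m/T_H = 1 − T_C/T_m, i.e. T_m/T_H = T_C/T_m, so T_m = √(T_H·T_C) = √(653.15 × 294.15) = 438 K.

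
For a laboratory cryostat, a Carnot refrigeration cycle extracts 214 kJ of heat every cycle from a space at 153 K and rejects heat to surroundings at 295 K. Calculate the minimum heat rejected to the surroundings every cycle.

For a reversible cycle Q_H/Q_C = T_H/T_C, so Q_H = Q_C·T_H/T_C = 214 × 295.00/153.00 = 413 kJ.

Q_H ≈ 413 kJ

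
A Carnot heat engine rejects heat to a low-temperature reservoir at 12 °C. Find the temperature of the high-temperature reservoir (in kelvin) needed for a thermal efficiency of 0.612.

T_H ≈ 735 K

T_C = 12 °C → 12 + 273.15 = 285.15 K.
From η = 1 − T_C/T_H, solving for T_H gives T_H = T_C/(1 − η) = 285.15/(1 − 0.612) = 735 K.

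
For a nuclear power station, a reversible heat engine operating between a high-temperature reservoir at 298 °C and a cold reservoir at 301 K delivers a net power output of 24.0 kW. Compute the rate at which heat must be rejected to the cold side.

Q̇_C ≈ 26.7 kW

T_H = 298 °C → 298 + 273.15 = 571.15 K.
η_rev = 1 − T_C/T_H = 1 − 301.00/571.15 = 0.4730.
Since Q_C/Q_H = T_C/T_H and Q_H = W/η, Q_C = W·T_C/(T_H − T_C) = 24.0 × 301.00/270.15 = 26.7 kW.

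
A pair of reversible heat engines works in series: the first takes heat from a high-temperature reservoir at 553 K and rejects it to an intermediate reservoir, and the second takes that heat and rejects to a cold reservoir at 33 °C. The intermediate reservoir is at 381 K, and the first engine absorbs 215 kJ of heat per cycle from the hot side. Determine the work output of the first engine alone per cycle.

T_C = 33 °C → 33 + 273.15 = 306.15 K.
First-stage efficiency η₁ = 1 − T_m/T_H = 1 − 381.00/553.00 = 0.3110.
W₁ = η₁·Q_H = 0.3110 × 215 = 66.87 kJ.

W₁ ≈ 66.87 kJ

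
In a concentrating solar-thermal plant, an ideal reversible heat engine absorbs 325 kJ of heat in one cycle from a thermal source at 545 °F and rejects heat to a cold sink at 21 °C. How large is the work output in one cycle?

W ≈ 154 kJ

T_H = 545 °F → (545 − 32) × 5/9 = 285.00 °C = 558.15 K.
T_C = 21 °C → 21 + 273.15 = 294.15 K.
Carnot efficiency: η = 1 − T_C/T_H = 1 − 294.15/558.15 = 0.4730.
W = η·Q_H = 0.4730 × 325 = 154 kJ.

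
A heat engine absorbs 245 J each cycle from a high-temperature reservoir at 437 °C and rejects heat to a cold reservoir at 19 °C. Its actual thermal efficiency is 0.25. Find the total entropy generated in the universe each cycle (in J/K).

ΔS_univ ≈ 0.2840 J/K

T_H = 437 °C → 437 + 273.15 = 710.15 K.
T_C = 19 °C → 19 + 273.15 = 292.15 K.
W = η·Q_H = 0.25 × 245 = 61.25 J, so Q_C = Q_H − W = 183.8 J.
Reservoir entropy changes: ΔS_H = −Q_H/T_H = −245/710.15 = -0.3450 J/K and ΔS_C = +Q_C/T_C = 183.8/292.15 = 0.6290 J/K.
ΔS_univ = −Q_H/T_H + Q_C/T_C = 0.2840 J/K (> 0, since η = 0.25 < η_Carnot = 0.589).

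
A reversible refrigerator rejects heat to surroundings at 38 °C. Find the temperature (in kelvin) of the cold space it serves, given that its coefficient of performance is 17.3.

T_C ≈ 294.1 K

T_H = 38 °C → 38 + 273.15 = 311.15 K.
COP_R = T_C/(T_H − T_C) ⇒ T_C = T_H·COP_R/(1 + COP_R) = 311.15 × 17.3/(1 + 17.3) = 294.1 K.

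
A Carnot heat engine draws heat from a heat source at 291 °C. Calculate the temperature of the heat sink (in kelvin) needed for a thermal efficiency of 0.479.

T_H = 291 °C → 291 + 273.15 = 564.15 K.
From η = 1 − T_C/T_H, T_C = T_H·(1 − η) = 564.15 × (1 − 0.479) = 294 K.

T_C ≈ 294 K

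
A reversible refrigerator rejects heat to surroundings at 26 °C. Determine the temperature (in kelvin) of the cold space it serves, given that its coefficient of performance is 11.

T_H = 26 °C → 26 + 273.15 = 299.15 K.
COP_R = T_C/(T_H − T_C) ⇒ T_C = T_H·COP_R/(1 + COP_R) = 299.15 × 11/(1 + 11) = 274 K.

T_C ≈ 274 K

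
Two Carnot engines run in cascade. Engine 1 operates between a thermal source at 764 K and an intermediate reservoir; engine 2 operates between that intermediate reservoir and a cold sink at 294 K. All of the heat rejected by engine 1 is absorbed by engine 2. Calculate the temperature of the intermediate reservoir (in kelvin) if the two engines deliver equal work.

For reversible stages Q_m = Q_H·(T_m/T_H). Setting W₁ = Q_H(1 − T_m/T_H) equal to W₂ = Q_m(1 − T_C/T_m) = Q_H·(T_m − T_C)/T_H gives T_H − T_m = T_m − T_C, so T_m = (T_H + T_C)/2 = (764.00 + 294.00)/2 = 529 K.

T_m ≈ 529 K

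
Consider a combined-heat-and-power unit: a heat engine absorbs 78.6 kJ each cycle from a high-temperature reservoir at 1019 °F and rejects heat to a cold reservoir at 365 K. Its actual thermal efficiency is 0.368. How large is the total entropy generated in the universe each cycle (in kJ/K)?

ΔS_univ ≈ 0.04042 kJ/K

T_H = 1019 °F → (1019 − 32) × 5/9 = 548.33 °C = 821.48 K.
W = η·Q_H = 0.368 × 78.6 = 28.92 kJ, so Q_C = Q_H − W = 49.68 kJ.
Reservoir entropy changes: ΔS_H = −Q_H/T_H = −78.6/821.48 = -0.09568 kJ/K and ΔS_C = +Q_C/T_C = 49.68/365.00 = 0.1361 kJ/K.
ΔS_univ = −Q_H/T_H + Q_C/T_C = 0.04042 kJ/K (> 0, since η = 0.368 < η_Carnot = 0.556).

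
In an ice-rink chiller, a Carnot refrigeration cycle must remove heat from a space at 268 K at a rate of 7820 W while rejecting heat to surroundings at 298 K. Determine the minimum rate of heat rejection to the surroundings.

For a reversible cycle Q_H/Q_C = T_H/T_C, so Q_H = Q_C·T_H/T_C = 7820 × 298.00/268.00 = 8700 W.

Q̇_H ≈ 8700 W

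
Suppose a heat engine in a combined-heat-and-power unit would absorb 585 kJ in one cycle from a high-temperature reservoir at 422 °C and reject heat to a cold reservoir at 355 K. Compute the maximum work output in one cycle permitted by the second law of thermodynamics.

T_H = 422 °C → 422 + 273.15 = 695.15 K.
No engine can exceed the Carnot limit: η_max = 1 − T_C/T_H = 1 − 355.00/695.15 = 0.4893.
W_max = η_max · Q_H = 0.4893 × 585 = 286.3 kJ.

W_max ≈ 286.3 kJ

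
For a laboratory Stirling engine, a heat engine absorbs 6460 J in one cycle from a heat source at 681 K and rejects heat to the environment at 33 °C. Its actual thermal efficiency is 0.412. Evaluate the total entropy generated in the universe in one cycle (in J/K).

T_C = 33 °C → 33 + 273.15 = 306.15 K.
W = η·Q_H = 0.412 × 6460 = 2662 J, so Q_C = Q_H − W = 3798 J.
Reservoir entropy changes: ΔS_H = −Q_H/T_H = −6460/681.00 = -9.486 J/K and ΔS_C = +Q_C/T_C = 3798/306.15 = 12.41 J/K.
ΔS_univ = −Q_H/T_H + Q_C/T_C = 2.92 J/K (> 0, since η = 0.412 < η_Carnot = 0.550).

ΔS_univ ≈ 2.92 J/K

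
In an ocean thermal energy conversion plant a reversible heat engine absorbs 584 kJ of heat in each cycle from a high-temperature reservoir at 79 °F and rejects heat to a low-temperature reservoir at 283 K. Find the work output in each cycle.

W ≈ 31.7 kJ

T_H = 79 °F → (79 − 32) × 5/9 = 26.11 °C = 299.26 K.
Since the cycle is reversible, η = 1 − T_C/T_H = 1 − 283.00/299.26 = 0.0543.
W = η·Q_H = 0.0543 × 584 = 31.7 kJ.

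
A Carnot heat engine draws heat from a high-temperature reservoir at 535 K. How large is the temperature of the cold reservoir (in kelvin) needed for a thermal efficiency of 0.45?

From η = 1 − T_C/T_H, T_C = T_H·(1 − η) = 535.00 × (1 − 0.45) = 294 K.

T_C ≈ 294 K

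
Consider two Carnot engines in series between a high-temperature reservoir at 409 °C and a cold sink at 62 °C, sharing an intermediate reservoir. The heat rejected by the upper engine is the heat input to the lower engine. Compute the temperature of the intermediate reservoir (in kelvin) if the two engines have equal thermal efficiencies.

T_m ≈ 478 K

T_H = 409 °C → 409 + 273.15 = 682.15 K.
T_C = 62 °C → 62 + 273.15 = 335.15 K.
Equal efficiencies require 1 − T_m/T_H = 1 − T_C/T_m, i.e. T_m/T_H = T_C/T_m, so T_m = √(T_H·T_C) = √(682.15 × 335.15) = 478 K.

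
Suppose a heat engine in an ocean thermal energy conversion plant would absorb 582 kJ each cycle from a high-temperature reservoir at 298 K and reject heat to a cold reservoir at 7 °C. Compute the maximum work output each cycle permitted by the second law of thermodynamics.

T_C = 7 °C → 7 + 273.15 = 280.15 K.
By the Carnot theorem, η_max = 1 − T_C/T_H = 1 − 280.15/298.00 = 0.0599.
W_max = η_max · Q_H = 0.0599 × 582 = 34.9 kJ.

W_max ≈ 34.9 kJ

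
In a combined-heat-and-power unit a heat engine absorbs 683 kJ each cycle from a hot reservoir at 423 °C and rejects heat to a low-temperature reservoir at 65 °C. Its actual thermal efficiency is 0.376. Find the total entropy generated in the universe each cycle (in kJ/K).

T_H = 423 °C → 423 + 273.15 = 696.15 K.
T_C = 65 °C → 65 + 273.15 = 338.15 K.
W = η·Q_H = 0.376 × 683 = 256.8 kJ, so Q_C = Q_H − W = 426.2 kJ.
Entropy balance on the reservoirs: −Q_H/T_H = -0.9811 kJ/K, +Q_C/T_C = 1.260 kJ/K.
ΔS_univ = −Q_H/T_H + Q_C/T_C = 0.279 kJ/K (> 0, since η = 0.376 < η_Carnot = 0.514).

ΔS_univ ≈ 0.279 kJ/K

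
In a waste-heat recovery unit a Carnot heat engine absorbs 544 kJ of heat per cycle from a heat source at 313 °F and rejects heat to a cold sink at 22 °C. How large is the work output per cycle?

W ≈ 170 kJ

T_H = 313 °F → (313 − 32) × 5/9 = 156.11 °C = 429.26 K.
T_C = 22 °C → 22 + 273.15 = 295.15 K.
Carnot efficiency: η = 1 − T_C/T_H = 1 − 295.15/429.26 = 0.3124.
W = η·Q_H = 0.3124 × 544 = 170 kJ.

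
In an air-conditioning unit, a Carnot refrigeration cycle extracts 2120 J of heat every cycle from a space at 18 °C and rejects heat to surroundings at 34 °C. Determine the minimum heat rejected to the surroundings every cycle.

T_H = 34 °C → 34 + 273.15 = 307.15 K.
T_C = 18 °C → 18 + 273.15 = 291.15 K.
For a reversible cycle Q_H/Q_C = T_H/T_C, so Q_H = Q_C·T_H/T_C = 2120 × 307.15/291.15 = 2240 J.

Q_H ≈ 2240 J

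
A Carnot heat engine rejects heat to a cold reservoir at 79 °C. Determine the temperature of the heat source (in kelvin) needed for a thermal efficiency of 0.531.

T_C = 79 °C → 79 + 273.15 = 352.15 K.
From η = 1 − T_C/T_H, solving for T_H gives T_H = T_C/(1 − η) = 352.15/(1 − 0.531) = 751 K.

T_H ≈ 751 K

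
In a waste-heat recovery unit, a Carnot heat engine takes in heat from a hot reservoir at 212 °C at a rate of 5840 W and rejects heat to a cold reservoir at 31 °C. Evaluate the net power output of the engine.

Ẇ ≈ 2180 W

T_H = 212 °C → 212 + 273.15 = 485.15 K.
T_C = 31 °C → 31 + 273.15 = 304.15 K.
η_rev = 1 − T_C/T_H = 1 − 304.15/485.15 = 0.3731.
W = η·Q_H = 0.3731 × 5840 = 2180 W.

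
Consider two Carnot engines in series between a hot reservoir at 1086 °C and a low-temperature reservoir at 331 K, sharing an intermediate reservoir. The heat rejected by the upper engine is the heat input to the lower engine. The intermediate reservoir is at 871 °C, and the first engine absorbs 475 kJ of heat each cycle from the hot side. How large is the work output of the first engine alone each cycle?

T_H = 1086 °C → 1086 + 273.15 = 1359.15 K.
T_m = 871 °C → 871 + 273.15 = 1144.15 K.
First-stage efficiency η₁ = 1 − T_m/T_H = 1 − 1144.15/1359.15 = 0.1582.
W₁ = η₁·Q_H = 0.1582 × 475 = 75.1 kJ.

W₁ ≈ 75.1 kJ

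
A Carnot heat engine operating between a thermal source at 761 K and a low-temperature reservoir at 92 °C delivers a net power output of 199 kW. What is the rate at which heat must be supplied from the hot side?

Q̇_H ≈ 383 kW

T_C = 92 °C → 92 + 273.15 = 365.15 K.
Since the cycle is reversible, η = 1 − T_C/T_H = 1 − 365.15/761.00 = 0.5202.
Q_H = W/η = 199/0.5202 = 383 kW.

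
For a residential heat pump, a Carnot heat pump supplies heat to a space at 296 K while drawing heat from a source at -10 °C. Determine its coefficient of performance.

COP_HP ≈ 9.01

T_C = -10 °C → -10 + 273.15 = 263.15 K.
COP_HP = T_H/(T_H − T_C) = 296.00/(296.00 − 263.15) = 9.01.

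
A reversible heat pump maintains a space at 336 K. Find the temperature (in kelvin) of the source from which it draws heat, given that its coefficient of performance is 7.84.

COP_HP = T_H/(T_H − T_C) ⇒ T_C = T_H·(COP_HP − 1)/COP_HP = 336.00 × (7.84 − 1)/7.84 = 293 K.

T_C ≈ 293 K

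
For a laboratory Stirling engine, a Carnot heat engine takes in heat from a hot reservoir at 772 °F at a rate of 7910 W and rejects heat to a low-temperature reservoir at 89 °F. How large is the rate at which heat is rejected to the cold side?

Q̇_C ≈ 3520 W

T_H = 772 °F → (772 − 32) × 5/9 = 411.11 °C = 684.26 K.
T_C = 89 °F → (89 − 32) × 5/9 = 31.67 °C = 304.82 K.
Carnot efficiency: η = 1 − T_C/T_H = 1 − 304.82/684.26 = 0.5545.
For a reversible cycle Q_C/Q_H = T_C/T_H, so Q_C = 7910 × 304.82/684.26 = 3520 W.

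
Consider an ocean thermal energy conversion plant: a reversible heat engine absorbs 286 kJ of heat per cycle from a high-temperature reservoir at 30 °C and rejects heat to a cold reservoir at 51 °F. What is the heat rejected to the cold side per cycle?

T_H = 30 °C → 30 + 273.15 = 303.15 K.
T_C = 51 °F → (51 − 32) × 5/9 = 10.56 °C = 283.71 K.
Carnot efficiency: η = 1 − T_C/T_H = 1 − 283.71/303.15 = 0.0641.
For a reversible cycle Q_C/Q_H = T_C/T_H, so Q_C = 286 × 283.71/303.15 = 267.7 kJ.

Q_C ≈ 267.7 kJ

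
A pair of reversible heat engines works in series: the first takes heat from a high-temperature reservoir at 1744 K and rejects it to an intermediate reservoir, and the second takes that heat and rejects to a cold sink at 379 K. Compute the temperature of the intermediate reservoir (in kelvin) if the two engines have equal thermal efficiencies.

Equal efficiencies require 1 − T_m/T_H = 1 − T_C/T_m, i.e. T_m/T_H = T_C/T_m, so T_m = √(T_H·T_C) = √(1744.00 × 379.00) = 813.0 K.

T_m ≈ 813.0 K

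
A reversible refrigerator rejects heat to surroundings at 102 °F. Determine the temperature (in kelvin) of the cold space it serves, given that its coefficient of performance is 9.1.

T_C ≈ 281 K

T_H = 102 °F → (102 − 32) × 5/9 = 38.89 °C = 312.04 K.
COP_R = T_C/(T_H − T_C) ⇒ T_C = T_H·COP_R/(1 + COP_R) = 312.04 × 9.1/(1 + 9.1) = 281 K.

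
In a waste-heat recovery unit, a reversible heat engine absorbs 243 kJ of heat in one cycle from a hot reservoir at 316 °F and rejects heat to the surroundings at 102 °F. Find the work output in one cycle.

W ≈ 67.0 kJ

T_H = 316 °F → (316 − 32) × 5/9 = 157.78 °C = 430.93 K.
T_C = 102 °F → (102 − 32) × 5/9 = 38.89 °C = 312.04 K.
For a reversible engine, η = 1 − T_C/T_H = 1 − 312.04/430.93 = 0.2759.
W = η·Q_H = 0.2759 × 243 = 67.0 kJ.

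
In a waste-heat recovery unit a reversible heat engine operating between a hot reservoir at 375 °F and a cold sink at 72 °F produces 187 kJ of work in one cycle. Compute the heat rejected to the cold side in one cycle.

Q_C ≈ 328 kJ

T_H = 375 °F → (375 − 32) × 5/9 = 190.56 °C = 463.71 K.
T_C = 72 °F → (72 − 32) × 5/9 = 22.22 °C = 295.37 K.
Carnot efficiency: η = 1 − T_C/T_H = 1 − 295.37/463.71 = 0.3630.
Since Q_C/Q_H = T_C/T_H and Q_H = W/η, Q_C = W·T_C/(T_H − T_C) = 187 × 295.37/168.33 = 328 kJ.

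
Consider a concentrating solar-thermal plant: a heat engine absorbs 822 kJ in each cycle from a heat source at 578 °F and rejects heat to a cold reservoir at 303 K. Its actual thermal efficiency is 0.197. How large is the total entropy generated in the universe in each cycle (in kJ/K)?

ΔS_univ ≈ 0.7525 kJ/K

T_H = 578 °F → (578 − 32) × 5/9 = 303.33 °C = 576.48 K.
W = η·Q_H = 0.197 × 822 = 161.9 kJ, so Q_C = Q_H − W = 660.1 kJ.
Reservoir entropy changes: ΔS_H = −Q_H/T_H = −822/576.48 = -1.426 kJ/K and ΔS_C = +Q_C/T_C = 660.1/303.00 = 2.178 kJ/K.
ΔS_univ = −Q_H/T_H + Q_C/T_C = 0.7525 kJ/K (> 0, since η = 0.197 < η_Carnot = 0.474).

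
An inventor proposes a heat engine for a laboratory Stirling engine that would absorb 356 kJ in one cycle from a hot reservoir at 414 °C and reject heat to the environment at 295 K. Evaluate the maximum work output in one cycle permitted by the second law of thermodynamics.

T_H = 414 °C → 414 + 273.15 = 687.15 K.
No engine can exceed the Carnot limit: η_max = 1 − T_C/T_H = 1 − 295.00/687.15 = 0.5707.
W_max = η_max · Q_H = 0.5707 × 356 = 203 kJ.

W_max ≈ 203 kJ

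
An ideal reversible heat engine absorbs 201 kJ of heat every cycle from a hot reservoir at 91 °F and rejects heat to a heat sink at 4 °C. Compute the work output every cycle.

W ≈ 18.91 kJ

T_H = 91 °F → (91 − 32) × 5/9 = 32.78 °C = 305.93 K.
T_C = 4 °C → 4 + 273.15 = 277.15 K.
Since the cycle is reversible, η = 1 − T_C/T_H = 1 − 277.15/305.93 = 0.0941.
W = η·Q_H = 0.0941 × 201 = 18.91 kJ.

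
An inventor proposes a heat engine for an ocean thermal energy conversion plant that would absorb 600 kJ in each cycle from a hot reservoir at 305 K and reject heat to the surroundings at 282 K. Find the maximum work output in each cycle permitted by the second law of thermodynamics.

No engine can exceed the Carnot limit: η_max = 1 − T_C/T_H = 1 − 282.00/305.00 = 0.0754.
W_max = η_max · Q_H = 0.0754 × 600 = 45.25 kJ.

W_max ≈ 45.25 kJ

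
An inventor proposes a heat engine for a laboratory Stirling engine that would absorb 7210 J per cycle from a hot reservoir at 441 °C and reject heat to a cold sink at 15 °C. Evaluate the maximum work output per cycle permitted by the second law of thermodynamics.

T_H = 441 °C → 441 + 273.15 = 714.15 K.
T_C = 15 °C → 15 + 273.15 = 288.15 K.
By the Carnot theorem, η_max = 1 − T_C/T_H = 1 − 288.15/714.15 = 0.5965.
W_max = η_max · Q_H = 0.5965 × 7210 = 4300 J.

W_max ≈ 4300 J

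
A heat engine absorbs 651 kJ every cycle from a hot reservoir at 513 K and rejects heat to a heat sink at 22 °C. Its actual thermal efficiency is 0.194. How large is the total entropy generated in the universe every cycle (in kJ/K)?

T_C = 22 °C → 22 + 273.15 = 295.15 K.
W = η·Q_H = 0.194 × 651 = 126.3 kJ, so Q_C = Q_H − W = 524.7 kJ.
Entropy balance on the reservoirs: −Q_H/T_H = -1.269 kJ/K, +Q_C/T_C = 1.778 kJ/K.
ΔS_univ = −Q_H/T_H + Q_C/T_C = 0.509 kJ/K (> 0, since η = 0.194 < η_Carnot = 0.425).

ΔS_univ ≈ 0.509 kJ/K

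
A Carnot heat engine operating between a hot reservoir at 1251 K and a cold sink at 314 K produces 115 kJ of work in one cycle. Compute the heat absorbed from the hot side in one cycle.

Q_H ≈ 153.5 kJ

Since the cycle is reversible, η = 1 − T_C/T_H = 1 − 314.00/1251.00 = 0.7490.
Q_H = W/η = 115/0.7490 = 153.5 kJ.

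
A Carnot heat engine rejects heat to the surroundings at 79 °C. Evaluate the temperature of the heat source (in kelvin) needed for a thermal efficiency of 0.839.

T_C = 79 °C → 79 + 273.15 = 352.15 K.
From η = 1 − T_C/T_H, solving for T_H gives T_H = T_C/(1 − η) = 352.15/(1 − 0.839) = 2190 K.

T_H ≈ 2190 K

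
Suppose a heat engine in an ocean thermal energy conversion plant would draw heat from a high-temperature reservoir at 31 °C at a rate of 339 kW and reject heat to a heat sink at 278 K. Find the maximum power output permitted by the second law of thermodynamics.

T_H = 31 °C → 31 + 273.15 = 304.15 K.
No engine can exceed the Carnot limit: η_max = 1 − T_C/T_H = 1 − 278.00/304.15 = 0.0860.
W_max = η_max · Q_H = 0.0860 × 339 = 29.15 kW.

Ẇ_max ≈ 29.15 kW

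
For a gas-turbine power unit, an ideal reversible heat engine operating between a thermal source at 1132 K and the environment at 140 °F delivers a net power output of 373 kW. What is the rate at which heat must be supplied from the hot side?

Q̇_H ≈ 528.6 kW

T_C = 140 °F → (140 − 32) × 5/9 = 60.00 °C = 333.15 K.
Since the cycle is reversible, η = 1 − T_C/T_H = 1 − 333.15/1132.00 = 0.7057.
Q_H = W/η = 373/0.7057 = 528.6 kW.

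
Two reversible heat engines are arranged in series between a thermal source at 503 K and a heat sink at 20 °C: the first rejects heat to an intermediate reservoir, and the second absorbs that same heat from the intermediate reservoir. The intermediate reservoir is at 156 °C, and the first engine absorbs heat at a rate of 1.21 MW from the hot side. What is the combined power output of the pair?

Ẇ_total ≈ 0.505 MW

T_C = 20 °C → 20 + 273.15 = 293.15 K.
Two reversible stages in series are equivalent to a single Carnot engine between T_H and T_C, so η_total = 1 − T_C/T_H = 1 − 293.15/503.00 = 0.4172.
W_total = η_total · Q_H = 0.4172 × 1.21 = 0.505 MW.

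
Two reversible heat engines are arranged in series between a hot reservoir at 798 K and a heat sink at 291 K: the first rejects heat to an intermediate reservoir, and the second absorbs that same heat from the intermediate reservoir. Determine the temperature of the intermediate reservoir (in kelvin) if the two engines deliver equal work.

For reversible stages Q_m = Q_H·(T_m/T_H). Setting W₁ = Q_H(1 − T_m/T_H) equal to W₂ = Q_m(1 − T_C/T_m) = Q_H·(T_m − T_C)/T_H gives T_H − T_m = T_m − T_C, so T_m = (T_H + T_C)/2 = (798.00 + 291.00)/2 = 544 K.

T_m ≈ 544 K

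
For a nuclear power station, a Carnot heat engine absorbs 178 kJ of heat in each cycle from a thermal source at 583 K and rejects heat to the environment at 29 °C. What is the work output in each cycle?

W ≈ 85.7 kJ

T_C = 29 °C → 29 + 273.15 = 302.15 K.
The Carnot efficiency is η = 1 − T_C/T_H = 1 − 302.15/583.00 = 0.4817.
W = η·Q_H = 0.4817 × 178 = 85.7 kJ.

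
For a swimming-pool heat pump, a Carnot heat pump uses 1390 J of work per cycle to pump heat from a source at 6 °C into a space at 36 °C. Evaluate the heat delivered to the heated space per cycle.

Q_H ≈ 14320 J

T_H = 36 °C → 36 + 273.15 = 309.15 K.
T_C = 6 °C → 6 + 273.15 = 279.15 K.
COP_HP = T_H/(T_H − T_C) = 309.15/30.00 = 10.3050.
Q_H = COP_HP · W = 10.3050 × 1390 = 14320 J.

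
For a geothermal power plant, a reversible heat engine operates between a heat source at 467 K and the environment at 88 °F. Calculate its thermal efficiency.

η ≈ 0.3485

T_C = 88 °F → (88 − 32) × 5/9 = 31.11 °C = 304.26 K.
For a reversible engine, η = 1 − T_C/T_H = 1 − 304.26/467.00 = 0.3485.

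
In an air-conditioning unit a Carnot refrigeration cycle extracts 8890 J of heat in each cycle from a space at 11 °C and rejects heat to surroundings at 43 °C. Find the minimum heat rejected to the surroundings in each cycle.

T_H = 43 °C → 43 + 273.15 = 316.15 K.
T_C = 11 °C → 11 + 273.15 = 284.15 K.
For a reversible cycle Q_H/Q_C = T_H/T_C, so Q_H = Q_C·T_H/T_C = 8890 × 316.15/284.15 = 9890 J.

Q_H ≈ 9890 J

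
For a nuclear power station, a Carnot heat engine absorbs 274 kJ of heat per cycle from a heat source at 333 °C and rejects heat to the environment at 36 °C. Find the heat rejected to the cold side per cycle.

T_H = 333 °C → 333 + 273.15 = 606.15 K.
T_C = 36 °C → 36 + 273.15 = 309.15 K.
η_rev = 1 − T_C/T_H = 1 − 309.15/606.15 = 0.4900.
For a reversible cycle Q_C/Q_H = T_C/T_H, so Q_C = 274 × 309.15/606.15 = 140 kJ.

Q_C ≈ 140 kJ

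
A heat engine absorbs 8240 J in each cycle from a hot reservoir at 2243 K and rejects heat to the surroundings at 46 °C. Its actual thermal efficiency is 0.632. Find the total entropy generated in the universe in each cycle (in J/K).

ΔS_univ ≈ 5.828 J/K

T_C = 46 °C → 46 + 273.15 = 319.15 K.
W = η·Q_H = 0.632 × 8240 = 5208 J, so Q_C = Q_H − W = 3032 J.
Reservoir entropy changes: ΔS_H = −Q_H/T_H = −8240/2243.00 = -3.674 J/K and ΔS_C = +Q_C/T_C = 3032/319.15 = 9.501 J/K.
ΔS_univ = −Q_H/T_H + Q_C/T_C = 5.828 J/K (> 0, since η = 0.632 < η_Carnot = 0.858).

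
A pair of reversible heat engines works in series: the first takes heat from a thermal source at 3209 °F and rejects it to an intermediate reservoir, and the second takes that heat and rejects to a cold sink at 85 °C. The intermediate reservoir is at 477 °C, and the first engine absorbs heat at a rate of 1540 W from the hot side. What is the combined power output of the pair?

T_H = 3209 °F → (3209 − 32) × 5/9 = 1765.00 °C = 2038.15 K.
T_C = 85 °C → 85 + 273.15 = 358.15 K.
Two reversible stages in series are equivalent to a single Carnot engine between T_H and T_C, so η_total = 1 − T_C/T_H = 1 − 358.15/2038.15 = 0.8243.
W_total = η_total · Q_H = 0.8243 × 1540 = 1269 W.

Ẇ_total ≈ 1269 W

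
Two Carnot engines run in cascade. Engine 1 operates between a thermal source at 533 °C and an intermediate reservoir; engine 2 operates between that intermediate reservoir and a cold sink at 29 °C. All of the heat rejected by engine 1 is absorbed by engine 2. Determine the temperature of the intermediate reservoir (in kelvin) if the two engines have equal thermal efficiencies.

T_H = 533 °C → 533 + 273.15 = 806.15 K.
T_C = 29 °C → 29 + 273.15 = 302.15 K.
Equal efficiencies require 1 − T_m/T_H = 1 − T_C/T_m, i.e. T_m/T_H = T_C/T_m, so T_m = √(T_H·T_C) = √(806.15 × 302.15) = 493.5 K.

T_m ≈ 493.5 K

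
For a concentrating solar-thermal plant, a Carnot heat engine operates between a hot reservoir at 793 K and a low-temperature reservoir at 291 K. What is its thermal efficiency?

η ≈ 0.633

η_rev = 1 − T_C/T_H = 1 − 291.00/793.00 = 0.633.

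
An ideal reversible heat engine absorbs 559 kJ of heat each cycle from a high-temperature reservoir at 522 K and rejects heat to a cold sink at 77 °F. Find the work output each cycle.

W ≈ 240 kJ

T_C = 77 °F → (77 − 32) × 5/9 = 25.00 °C = 298.15 K.
Since the cycle is reversible, η = 1 − T_C/T_H = 1 − 298.15/522.00 = 0.4288.
W = η·Q_H = 0.4288 × 559 = 240 kJ.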